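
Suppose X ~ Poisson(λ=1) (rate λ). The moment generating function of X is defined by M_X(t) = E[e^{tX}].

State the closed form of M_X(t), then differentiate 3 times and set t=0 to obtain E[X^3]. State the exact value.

M_X(t) = e^(e^(t) - 1)
D^3[M](t) = (e^(3*t)*e^(e^(t)) + 3*e^(2*t)*e^(e^(t)) + e^(t)*e^(e^(t)))*e^(-1)

E[X^3] = D^3[M](0) = 5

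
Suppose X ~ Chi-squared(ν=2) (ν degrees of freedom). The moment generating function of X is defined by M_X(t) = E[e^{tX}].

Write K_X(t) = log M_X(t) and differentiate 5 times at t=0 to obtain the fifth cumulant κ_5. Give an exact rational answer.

M_X(t) = 1/(1 - 2*t)
K_X(t) = log M_X(t) = -log(1 - 2*t)
D^5[K](t) = -768/(32*t^5 - 80*t^4 + 80*t^3 - 40*t^2 + 10*t - 1)

κ_5 = D^5[K](0) = 768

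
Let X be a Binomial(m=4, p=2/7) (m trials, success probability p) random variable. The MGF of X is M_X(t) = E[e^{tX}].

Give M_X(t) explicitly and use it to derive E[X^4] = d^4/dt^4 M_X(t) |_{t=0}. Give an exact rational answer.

E[X^4] = M′′′′(0) = 27656/2401

M_X(t) = (2*e^(t)/7 + 5/7)^4
M′(t) = 64*e^(4*t)/2401 + 480*e^(3*t)/2401 + 1200*e^(2*t)/2401 + 1000*e^(t)/2401
M′′(t) = 256*e^(4*t)/2401 + 1440*e^(3*t)/2401 + 2400*e^(2*t)/2401 + 1000*e^(t)/2401
M′′′(t) = 1024*e^(4*t)/2401 + 4320*e^(3*t)/2401 + 4800*e^(2*t)/2401 + 1000*e^(t)/2401
M′′′′(t) = 4096*e^(4*t)/2401 + 12960*e^(3*t)/2401 + 9600*e^(2*t)/2401 + 1000*e^(t)/2401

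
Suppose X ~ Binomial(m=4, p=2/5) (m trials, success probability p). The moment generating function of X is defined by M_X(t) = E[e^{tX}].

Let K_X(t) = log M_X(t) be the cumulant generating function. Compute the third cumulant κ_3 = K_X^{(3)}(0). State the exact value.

M_X(t) = (2*e^(t)/5 + 3/5)^4
K_X(t) = log M_X(t) = 4*log(2*e^(t)/5 + 3/5)
dK/dt = 8*e^(t)/(2*e^(t) + 3)
d^2K/dt^2 = 24*e^(t)/(4*e^(2*t) + 12*e^(t) + 9)
d^3K/dt^3 = (-48*e^(2*t) + 72*e^(t))/(8*e^(3*t) + 36*e^(2*t) + 54*e^(t) + 27)

κ_3 = d^3K/dt^3 |_{t=0} = 24/125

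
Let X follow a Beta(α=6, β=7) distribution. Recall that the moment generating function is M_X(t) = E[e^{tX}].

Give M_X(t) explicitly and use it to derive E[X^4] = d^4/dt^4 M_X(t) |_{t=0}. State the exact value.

E[X^4] = M′′′′(0) = 9/130

M_X(t) = ₁F₁(6; 13; t)
M′(t) = 6*₁F₁(7; 14; t)/13
M′′(t) = 3*₁F₁(8; 15; t)/13
M′′′(t) = 8*₁F₁(9; 16; t)/65
M′′′′(t) = 9*₁F₁(10; 17; t)/130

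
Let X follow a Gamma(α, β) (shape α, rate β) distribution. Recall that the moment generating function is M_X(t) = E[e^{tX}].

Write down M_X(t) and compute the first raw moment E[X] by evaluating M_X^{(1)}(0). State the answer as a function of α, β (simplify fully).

E[X] = M^(1)(0) = α/β

M_X(t) = (β/(β - t))^α
M^(1)(t) = -α*β^α*(1/(β - t))^α/(-β + t)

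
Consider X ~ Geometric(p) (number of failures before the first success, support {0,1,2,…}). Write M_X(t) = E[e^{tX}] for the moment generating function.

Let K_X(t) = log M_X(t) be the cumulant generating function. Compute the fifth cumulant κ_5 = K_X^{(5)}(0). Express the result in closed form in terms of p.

M_X(t) = p/(-(1 - p)*e^(t) + 1)
K_X(t) = log M_X(t) = log(p) - log(-(1 - p)*e^(t) + 1)
dK/dt = (-p*e^(t) + e^(t))/(p*e^(t) - e^(t) + 1)
d^2K/dt^2 = (-p*e^(t) + e^(t))/(p^2*e^(2*t) - 2*p*e^(2*t) + 2*p*e^(t) + e^(2*t) - 2*e^(t) + 1)

κ_5 = d^5K/dt^5 |_{t=0} = (p^4 - 15*p^3 + 50*p^2 - 60*p + 24)/p^5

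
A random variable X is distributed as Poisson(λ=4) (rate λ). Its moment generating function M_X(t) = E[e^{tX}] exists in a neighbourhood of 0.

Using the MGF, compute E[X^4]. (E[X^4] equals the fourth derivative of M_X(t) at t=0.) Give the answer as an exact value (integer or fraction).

E[X^4] = d^4M/dt^4 |_{t=0} = 756

M_X(t) = e^(4*e^(t) - 4)
dM/dt = 4*e^(-4)*e^(t)*e^(4*e^(t))
d^2M/dt^2 = (16*e^(2*t)*e^(4*e^(t)) + 4*e^(t)*e^(4*e^(t)))*e^(-4)
d^3M/dt^3 = (64*e^(3*t)*e^(4*e^(t)) + 48*e^(2*t)*e^(4*e^(t)) + 4*e^(t)*e^(4*e^(t)))*e^(-4)
d^4M/dt^4 = (256*e^(4*t)*e^(4*e^(t)) + 384*e^(3*t)*e^(4*e^(t)) + 112*e^(2*t)*e^(4*e^(t)) + 4*e^(t)*e^(4*e^(t)))*e^(-4)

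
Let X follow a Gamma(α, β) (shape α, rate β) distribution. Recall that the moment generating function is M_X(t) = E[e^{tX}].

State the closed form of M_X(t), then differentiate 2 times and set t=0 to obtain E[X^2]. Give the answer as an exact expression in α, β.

E[X^2] = M′′(0) = α*(α + 1)/β^2

M_X(t) = (β/(β - t))^α
M′(t) = -α*β^α*(1/(β - t))^α/(-β + t)
M′′(t) = (α^2*β^α*(1/(β - t))^α + α*β^α*(1/(β - t))^α)/(β^2 - 2*β*t + t^2)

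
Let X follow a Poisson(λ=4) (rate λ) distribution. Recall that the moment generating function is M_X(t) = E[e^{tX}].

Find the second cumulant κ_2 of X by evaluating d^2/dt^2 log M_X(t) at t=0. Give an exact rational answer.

κ_2 = d^2K/dt^2 |_{t=0} = 4

M_X(t) = e^(4*e^(t) - 4)
K_X(t) = log M_X(t) = 4*e^(t) - 4
dK/dt = 4*e^(t)
d^2K/dt^2 = 4*e^(t)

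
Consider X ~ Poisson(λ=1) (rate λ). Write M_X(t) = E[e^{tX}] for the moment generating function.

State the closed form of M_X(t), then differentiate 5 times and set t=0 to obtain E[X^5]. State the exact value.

M_X(t) = e^(e^(t) - 1)
M^(5)(t) = (e^(5*t)*e^(e^(t)) + 10*e^(4*t)*e^(e^(t)) + 25*e^(3*t)*e^(e^(t)) + 15*e^(2*t)*e^(e^(t)) + e^(t)*e^(e^(t)))*e^(-1)

E[X^5] = M^(5)(0) = 52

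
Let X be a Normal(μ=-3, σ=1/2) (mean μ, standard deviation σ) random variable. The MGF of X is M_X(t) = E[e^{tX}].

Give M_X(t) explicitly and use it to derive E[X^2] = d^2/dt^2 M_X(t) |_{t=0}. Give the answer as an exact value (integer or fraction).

E[X^2] = M′′(0) = 37/4

M_X(t) = e^(t^2/8 - 3*t)
M′(t) = t*e^(-3*t)*e^(t^2/8)/4 - 3*e^(-3*t)*e^(t^2/8)
M′′(t) = (t^2*e^(t^2/8) - 24*t*e^(t^2/8) + 148*e^(t^2/8))*e^(-3*t)/16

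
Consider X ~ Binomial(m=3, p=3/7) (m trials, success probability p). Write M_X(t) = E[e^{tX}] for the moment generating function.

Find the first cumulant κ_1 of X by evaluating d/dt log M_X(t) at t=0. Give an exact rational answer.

κ_1 = D[K](0) = 9/7

M_X(t) = (3*e^(t)/7 + 4/7)^3
K_X(t) = log M_X(t) = 3*log(3*e^(t)/7 + 4/7)
D[K](t) = 9*e^(t)/(3*e^(t) + 4)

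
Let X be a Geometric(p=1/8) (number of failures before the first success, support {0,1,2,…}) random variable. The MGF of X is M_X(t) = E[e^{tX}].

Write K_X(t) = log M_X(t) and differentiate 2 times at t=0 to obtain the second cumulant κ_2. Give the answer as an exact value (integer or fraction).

M_X(t) = 1/(8*(1 - 7*e^(t)/8))
K_X(t) = log M_X(t) = -log(1 - 7*e^(t)/8) - 3*log(2)
K^(2)(t) = 56*e^(t)/(49*e^(2*t) - 112*e^(t) + 64)

κ_2 = K^(2)(0) = 56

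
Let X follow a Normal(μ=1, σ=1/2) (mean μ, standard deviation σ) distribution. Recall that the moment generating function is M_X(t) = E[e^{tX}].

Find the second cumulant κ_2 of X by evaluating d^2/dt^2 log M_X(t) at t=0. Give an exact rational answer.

M_X(t) = e^(t^2/8 + t)
K_X(t) = log M_X(t) = t^2/8 + t
K^(2)(t) = 1/4

κ_2 = K^(2)(0) = 1/4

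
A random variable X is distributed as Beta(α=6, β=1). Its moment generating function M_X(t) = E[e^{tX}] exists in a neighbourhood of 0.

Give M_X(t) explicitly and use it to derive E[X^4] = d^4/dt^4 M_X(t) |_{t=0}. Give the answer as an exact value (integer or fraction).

E[X^4] = M^(4)(0) = 3/5

M_X(t) = ₁F₁(6; 7; t)
M^(4)(t) = 3*₁F₁(10; 11; t)/5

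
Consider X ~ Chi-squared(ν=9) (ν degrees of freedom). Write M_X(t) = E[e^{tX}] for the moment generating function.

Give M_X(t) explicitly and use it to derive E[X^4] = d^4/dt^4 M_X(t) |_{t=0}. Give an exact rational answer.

M_X(t) = (1 - 2*t)^(-9/2)

E[X^4] = M^(4)(0) = 19305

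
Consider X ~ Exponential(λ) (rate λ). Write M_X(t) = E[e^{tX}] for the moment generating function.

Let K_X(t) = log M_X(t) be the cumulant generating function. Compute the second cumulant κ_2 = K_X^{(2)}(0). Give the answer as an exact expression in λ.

M_X(t) = λ/(λ - t)
K_X(t) = log M_X(t) = log(λ) - log(λ - t)
dK/dt = -1/(-λ + t)
d^2K/dt^2 = 1/(λ^2 - 2*λ*t + t^2)

κ_2 = d^2K/dt^2 |_{t=0} = λ^(-2)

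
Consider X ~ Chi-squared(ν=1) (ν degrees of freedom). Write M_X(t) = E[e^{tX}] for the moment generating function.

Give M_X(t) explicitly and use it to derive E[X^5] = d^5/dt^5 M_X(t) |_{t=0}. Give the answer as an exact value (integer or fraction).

M_X(t) = 1/√(1 - 2*t)
dM/dt = -1/(2*t*√(1 - 2*t) - √(1 - 2*t))
d^2M/dt^2 = 3/(4*t^2*√(1 - 2*t) - 4*t*√(1 - 2*t) + √(1 - 2*t))
d^3M/dt^3 = -15/(8*t^3*√(1 - 2*t) - 12*t^2*√(1 - 2*t) + 6*t*√(1 - 2*t) - √(1 - 2*t))
d^4M/dt^4 = 105/(16*t^4*√(1 - 2*t) - 32*t^3*√(1 - 2*t) + 24*t^2*√(1 - 2*t) - 8*t*√(1 - 2*t) + √(1 - 2*t))
d^5M/dt^5 = -945/(32*t^5*√(1 - 2*t) - 80*t^4*√(1 - 2*t) + 80*t^3*√(1 - 2*t) - 40*t^2*√(1 - 2*t) + 10*t*√(1 - 2*t) - √(1 - 2*t))

E[X^5] = d^5M/dt^5 |_{t=0} = 945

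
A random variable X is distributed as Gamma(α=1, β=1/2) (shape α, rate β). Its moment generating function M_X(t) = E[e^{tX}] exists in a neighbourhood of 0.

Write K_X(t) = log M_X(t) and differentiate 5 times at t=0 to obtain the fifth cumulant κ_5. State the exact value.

M_X(t) = 1/(2*(1/2 - t))
K_X(t) = log M_X(t) = -log(1/2 - t) - log(2)
K′(t) = -2/(2*t - 1)
K′′(t) = 4/(4*t^2 - 4*t + 1)
K′′′(t) = -16/(8*t^3 - 12*t^2 + 6*t - 1)
K′′′′(t) = 96/(16*t^4 - 32*t^3 + 24*t^2 - 8*t + 1)
K′′′′′(t) = -768/(32*t^5 - 80*t^4 + 80*t^3 - 40*t^2 + 10*t - 1)

κ_5 = K′′′′′(0) = 768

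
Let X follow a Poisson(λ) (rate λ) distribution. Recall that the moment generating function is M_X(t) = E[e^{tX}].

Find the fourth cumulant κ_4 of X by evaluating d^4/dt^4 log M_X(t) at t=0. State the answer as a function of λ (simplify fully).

κ_4 = d^4K/dt^4 |_{t=0} = λ

M_X(t) = e^(λ*(e^(t) - 1))
K_X(t) = log M_X(t) = λ*(e^(t) - 1)
dK/dt = λ*e^(t)
d^2K/dt^2 = λ*e^(t)
d^3K/dt^3 = λ*e^(t)
d^4K/dt^4 = λ*e^(t)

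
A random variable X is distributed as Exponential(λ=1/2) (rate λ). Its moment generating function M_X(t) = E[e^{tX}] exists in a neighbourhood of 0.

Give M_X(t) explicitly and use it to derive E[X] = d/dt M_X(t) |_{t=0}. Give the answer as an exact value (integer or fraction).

E[X] = M′(0) = 2

M_X(t) = 1/(2*(1/2 - t))
M′(t) = 2/(4*t^2 - 4*t + 1)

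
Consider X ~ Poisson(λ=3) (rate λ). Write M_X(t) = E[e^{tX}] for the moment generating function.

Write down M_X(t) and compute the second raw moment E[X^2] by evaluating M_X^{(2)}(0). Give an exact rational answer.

E[X^2] = D^2[M](0) = 12

M_X(t) = e^(3*e^(t) - 3)
D^2[M](t) = (9*e^(2*t)*e^(3*e^(t)) + 3*e^(t)*e^(3*e^(t)))*e^(-3)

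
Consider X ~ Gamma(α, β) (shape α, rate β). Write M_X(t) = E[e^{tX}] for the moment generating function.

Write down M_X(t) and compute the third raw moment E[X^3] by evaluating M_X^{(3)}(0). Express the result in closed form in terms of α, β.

E[X^3] = d^3M/dt^3 |_{t=0} = α*(α^2 + 3*α + 2)/β^3

M_X(t) = (β/(β - t))^α
dM/dt = -α*β^α*(1/(β - t))^α/(-β + t)
d^2M/dt^2 = (α^2*β^α*(1/(β - t))^α + α*β^α*(1/(β - t))^α)/(β^2 - 2*β*t + t^2)
d^3M/dt^3 = (-α^3*β^α*(1/(β - t))^α - 3*α^2*β^α*(1/(β - t))^α - 2*α*β^α*(1/(β - t))^α)/(-β^3 + 3*β^2*t - 3*β*t^2 + t^3)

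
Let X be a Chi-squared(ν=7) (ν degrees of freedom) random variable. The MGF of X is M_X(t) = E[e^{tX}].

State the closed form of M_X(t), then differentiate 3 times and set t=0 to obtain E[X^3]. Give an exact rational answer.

M_X(t) = (1 - 2*t)^(-7/2)
dM/dt = 7/(16*t^4*√(1 - 2*t) - 32*t^3*√(1 - 2*t) + 24*t^2*√(1 - 2*t) - 8*t*√(1 - 2*t) + √(1 - 2*t))
d^2M/dt^2 = -63/(32*t^5*√(1 - 2*t) - 80*t^4*√(1 - 2*t) + 80*t^3*√(1 - 2*t) - 40*t^2*√(1 - 2*t) + 10*t*√(1 - 2*t) - √(1 - 2*t))
d^3M/dt^3 = 693/(64*t^6*√(1 - 2*t) - 192*t^5*√(1 - 2*t) + 240*t^4*√(1 - 2*t) - 160*t^3*√(1 - 2*t) + 60*t^2*√(1 - 2*t) - 12*t*√(1 - 2*t) + √(1 - 2*t))

E[X^3] = d^3M/dt^3 |_{t=0} = 693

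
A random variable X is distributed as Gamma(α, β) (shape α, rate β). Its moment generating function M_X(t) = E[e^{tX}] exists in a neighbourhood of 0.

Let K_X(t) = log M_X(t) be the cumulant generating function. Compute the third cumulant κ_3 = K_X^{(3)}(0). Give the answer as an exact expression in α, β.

M_X(t) = (β/(β - t))^α
K_X(t) = log M_X(t) = α*(log(β) - log(β - t))
K^(3)(t) = -2*α/(-β^3 + 3*β^2*t - 3*β*t^2 + t^3)

κ_3 = K^(3)(0) = 2*α/β^3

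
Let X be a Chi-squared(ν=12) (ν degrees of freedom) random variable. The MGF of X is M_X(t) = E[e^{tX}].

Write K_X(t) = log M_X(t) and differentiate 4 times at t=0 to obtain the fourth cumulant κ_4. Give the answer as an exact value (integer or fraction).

κ_4 = K′′′′(0) = 576

M_X(t) = (1 - 2*t)^(-6)
K_X(t) = log M_X(t) = -6*log(1 - 2*t)
K′(t) = -12/(2*t - 1)
K′′(t) = 24/(4*t^2 - 4*t + 1)
K′′′(t) = -96/(8*t^3 - 12*t^2 + 6*t - 1)
K′′′′(t) = 576/(16*t^4 - 32*t^3 + 24*t^2 - 8*t + 1)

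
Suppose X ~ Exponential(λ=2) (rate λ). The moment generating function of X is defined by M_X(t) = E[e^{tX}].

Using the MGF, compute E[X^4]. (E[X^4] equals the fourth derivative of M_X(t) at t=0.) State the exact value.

E[X^4] = D^4[M](0) = 3/2

M_X(t) = 2/(2 - t)
D^4[M](t) = -48/(t^5 - 10*t^4 + 40*t^3 - 80*t^2 + 80*t - 32)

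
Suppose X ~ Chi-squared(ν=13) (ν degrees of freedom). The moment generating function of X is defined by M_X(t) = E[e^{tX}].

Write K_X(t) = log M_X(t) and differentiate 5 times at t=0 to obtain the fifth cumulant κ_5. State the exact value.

M_X(t) = (1 - 2*t)^(-13/2)
K_X(t) = log M_X(t) = -13*log(1 - 2*t)/2
D^5[K](t) = -4992/(32*t^5 - 80*t^4 + 80*t^3 - 40*t^2 + 10*t - 1)

κ_5 = D^5[K](0) = 4992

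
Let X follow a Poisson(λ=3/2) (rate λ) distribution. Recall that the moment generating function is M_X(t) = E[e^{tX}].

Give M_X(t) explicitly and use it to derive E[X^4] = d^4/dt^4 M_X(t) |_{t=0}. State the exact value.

M_X(t) = e^(3*e^(t)/2 - 3/2)
M^(4)(t) = (81*e^(4*t)*e^(3*e^(t)/2) + 324*e^(3*t)*e^(3*e^(t)/2) + 252*e^(2*t)*e^(3*e^(t)/2) + 24*e^(t)*e^(3*e^(t)/2))*e^(-3/2)/16

E[X^4] = M^(4)(0) = 681/16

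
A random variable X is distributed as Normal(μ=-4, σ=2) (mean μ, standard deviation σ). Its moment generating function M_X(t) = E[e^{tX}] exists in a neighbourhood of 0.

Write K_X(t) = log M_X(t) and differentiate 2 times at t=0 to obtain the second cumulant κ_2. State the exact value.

κ_2 = d^2K/dt^2 |_{t=0} = 4

M_X(t) = e^(2*t^2 - 4*t)
K_X(t) = log M_X(t) = 2*t^2 - 4*t
dK/dt = 4*t - 4
d^2K/dt^2 = 4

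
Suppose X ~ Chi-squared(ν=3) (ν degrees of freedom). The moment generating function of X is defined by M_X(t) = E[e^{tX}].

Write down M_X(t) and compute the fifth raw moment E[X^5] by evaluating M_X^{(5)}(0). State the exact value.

M_X(t) = (1 - 2*t)^(-3/2)
D^5[M](t) = 10395/(64*t^6*√(1 - 2*t) - 192*t^5*√(1 - 2*t) + 240*t^4*√(1 - 2*t) - 160*t^3*√(1 - 2*t) + 60*t^2*√(1 - 2*t) - 12*t*√(1 - 2*t) + √(1 - 2*t))

E[X^5] = D^5[M](0) = 10395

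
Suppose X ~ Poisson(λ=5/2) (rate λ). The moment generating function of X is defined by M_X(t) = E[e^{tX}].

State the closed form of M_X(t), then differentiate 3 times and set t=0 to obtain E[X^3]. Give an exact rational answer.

M_X(t) = e^(5*e^(t)/2 - 5/2)
dM/dt = 5*e^(-5/2)*e^(t)*e^(5*e^(t)/2)/2
d^2M/dt^2 = (25*e^(2*t)*e^(5*e^(t)/2) + 10*e^(t)*e^(5*e^(t)/2))*e^(-5/2)/4
d^3M/dt^3 = (125*e^(3*t)*e^(5*e^(t)/2) + 150*e^(2*t)*e^(5*e^(t)/2) + 20*e^(t)*e^(5*e^(t)/2))*e^(-5/2)/8

E[X^3] = d^3M/dt^3 |_{t=0} = 295/8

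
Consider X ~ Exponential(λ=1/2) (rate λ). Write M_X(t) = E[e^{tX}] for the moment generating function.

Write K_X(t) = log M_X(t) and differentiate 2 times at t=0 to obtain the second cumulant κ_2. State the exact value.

M_X(t) = 1/(2*(1/2 - t))
K_X(t) = log M_X(t) = -log(1/2 - t) - log(2)
K′(t) = -2/(2*t - 1)
K′′(t) = 4/(4*t^2 - 4*t + 1)

κ_2 = K′′(0) = 4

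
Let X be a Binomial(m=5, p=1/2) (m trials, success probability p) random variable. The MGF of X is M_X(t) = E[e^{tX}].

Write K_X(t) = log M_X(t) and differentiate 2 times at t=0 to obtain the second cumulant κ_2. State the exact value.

κ_2 = d^2K/dt^2 |_{t=0} = 5/4

M_X(t) = (e^(t)/2 + 1/2)^5
K_X(t) = log M_X(t) = 5*log(e^(t)/2 + 1/2)
dK/dt = 5*e^(t)/(e^(t) + 1)
d^2K/dt^2 = 5*e^(t)/(e^(2*t) + 2*e^(t) + 1)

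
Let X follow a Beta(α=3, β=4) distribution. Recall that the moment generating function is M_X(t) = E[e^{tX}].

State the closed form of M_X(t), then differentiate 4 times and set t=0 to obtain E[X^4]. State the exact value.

M_X(t) = ₁F₁(3; 7; t)
M^(4)(t) = ₁F₁(7; 11; t)/14

E[X^4] = M^(4)(0) = 1/14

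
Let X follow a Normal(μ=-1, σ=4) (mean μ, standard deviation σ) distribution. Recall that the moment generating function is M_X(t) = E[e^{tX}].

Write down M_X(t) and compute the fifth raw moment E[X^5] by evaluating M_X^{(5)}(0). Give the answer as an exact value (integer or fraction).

E[X^5] = M^(5)(0) = -4001

M_X(t) = e^(8*t^2 - t)
M^(5)(t) = (1048576*t^5*e^(8*t^2) - 327680*t^4*e^(8*t^2) + 696320*t^3*e^(8*t^2) - 125440*t^2*e^(8*t^2) + 69200*t*e^(8*t^2) - 4001*e^(8*t^2))*e^(-t)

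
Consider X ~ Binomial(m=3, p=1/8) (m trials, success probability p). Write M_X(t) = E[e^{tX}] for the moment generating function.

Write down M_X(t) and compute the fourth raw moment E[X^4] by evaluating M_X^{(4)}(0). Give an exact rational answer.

E[X^4] = M′′′′(0) = 141/128

M_X(t) = (e^(t)/8 + 7/8)^3
M′(t) = 3*e^(3*t)/512 + 21*e^(2*t)/256 + 147*e^(t)/512
M′′(t) = 9*e^(3*t)/512 + 21*e^(2*t)/128 + 147*e^(t)/512
M′′′(t) = 27*e^(3*t)/512 + 21*e^(2*t)/64 + 147*e^(t)/512
M′′′′(t) = 81*e^(3*t)/512 + 21*e^(2*t)/32 + 147*e^(t)/512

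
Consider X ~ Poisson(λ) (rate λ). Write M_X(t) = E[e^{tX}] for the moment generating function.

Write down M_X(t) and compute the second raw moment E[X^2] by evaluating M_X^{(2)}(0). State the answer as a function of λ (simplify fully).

E[X^2] = M^(2)(0) = λ*(λ + 1)

M_X(t) = e^(λ*(e^(t) - 1))
M^(2)(t) = (λ^2*e^(2*t)*e^(λ*e^(t)) + λ*e^(t)*e^(λ*e^(t)))*e^(-λ)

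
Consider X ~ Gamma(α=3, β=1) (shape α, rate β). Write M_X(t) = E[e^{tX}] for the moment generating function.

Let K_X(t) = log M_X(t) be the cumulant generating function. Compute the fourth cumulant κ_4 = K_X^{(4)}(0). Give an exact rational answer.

κ_4 = K′′′′(0) = 18

M_X(t) = (1 - t)^(-3)
K_X(t) = log M_X(t) = -3*log(1 - t)
K′(t) = -3/(t - 1)
K′′(t) = 3/(t^2 - 2*t + 1)
K′′′(t) = -6/(t^3 - 3*t^2 + 3*t - 1)
K′′′′(t) = 18/(t^4 - 4*t^3 + 6*t^2 - 4*t + 1)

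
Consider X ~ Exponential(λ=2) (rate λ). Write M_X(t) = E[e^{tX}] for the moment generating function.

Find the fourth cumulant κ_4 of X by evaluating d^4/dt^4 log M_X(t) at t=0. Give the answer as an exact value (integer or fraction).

M_X(t) = 2/(2 - t)
K_X(t) = log M_X(t) = -log(2 - t) + log(2)
dK/dt = -1/(t - 2)
d^2K/dt^2 = 1/(t^2 - 4*t + 4)
d^3K/dt^3 = -2/(t^3 - 6*t^2 + 12*t - 8)
d^4K/dt^4 = 6/(t^4 - 8*t^3 + 24*t^2 - 32*t + 16)

κ_4 = d^4K/dt^4 |_{t=0} = 3/8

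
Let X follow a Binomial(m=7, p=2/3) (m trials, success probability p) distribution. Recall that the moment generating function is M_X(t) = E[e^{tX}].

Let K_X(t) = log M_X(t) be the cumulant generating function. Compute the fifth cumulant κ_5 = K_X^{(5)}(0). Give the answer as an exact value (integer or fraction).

κ_5 = K^(5)(0) = 70/81

M_X(t) = (2*e^(t)/3 + 1/3)^7
K_X(t) = log M_X(t) = 7*log(2*e^(t)/3 + 1/3)
K^(5)(t) = (-112*e^(4*t) + 616*e^(3*t) - 308*e^(2*t) + 14*e^(t))/(32*e^(5*t) + 80*e^(4*t) + 80*e^(3*t) + 40*e^(2*t) + 10*e^(t) + 1)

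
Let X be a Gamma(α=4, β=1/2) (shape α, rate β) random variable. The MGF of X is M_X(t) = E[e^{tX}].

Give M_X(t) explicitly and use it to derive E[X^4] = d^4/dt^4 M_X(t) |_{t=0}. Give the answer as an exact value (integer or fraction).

E[X^4] = D^4[M](0) = 13440

M_X(t) = 1/(16*(1/2 - t)^4)
D^4[M](t) = 13440/(256*t^8 - 1024*t^7 + 1792*t^6 - 1792*t^5 + 1120*t^4 - 448*t^3 + 112*t^2 - 16*t + 1)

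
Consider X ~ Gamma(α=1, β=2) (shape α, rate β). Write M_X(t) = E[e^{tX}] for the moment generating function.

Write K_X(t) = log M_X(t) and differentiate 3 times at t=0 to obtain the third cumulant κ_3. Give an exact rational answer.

κ_3 = d^3K/dt^3 |_{t=0} = 1/4

M_X(t) = 2/(2 - t)
K_X(t) = log M_X(t) = -log(2 - t) + log(2)
dK/dt = -1/(t - 2)
d^2K/dt^2 = 1/(t^2 - 4*t + 4)
d^3K/dt^3 = -2/(t^3 - 6*t^2 + 12*t - 8)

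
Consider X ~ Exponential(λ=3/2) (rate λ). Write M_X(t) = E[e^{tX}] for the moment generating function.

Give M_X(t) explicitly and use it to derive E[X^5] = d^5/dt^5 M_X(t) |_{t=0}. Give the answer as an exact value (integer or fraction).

E[X^5] = d^5M/dt^5 |_{t=0} = 1280/81

M_X(t) = 3/(2*(3/2 - t))
dM/dt = 6/(4*t^2 - 12*t + 9)
d^2M/dt^2 = -24/(8*t^3 - 36*t^2 + 54*t - 27)
d^3M/dt^3 = 144/(16*t^4 - 96*t^3 + 216*t^2 - 216*t + 81)
d^4M/dt^4 = -1152/(32*t^5 - 240*t^4 + 720*t^3 - 1080*t^2 + 810*t - 243)
d^5M/dt^5 = 11520/(64*t^6 - 576*t^5 + 2160*t^4 - 4320*t^3 + 4860*t^2 - 2916*t + 729)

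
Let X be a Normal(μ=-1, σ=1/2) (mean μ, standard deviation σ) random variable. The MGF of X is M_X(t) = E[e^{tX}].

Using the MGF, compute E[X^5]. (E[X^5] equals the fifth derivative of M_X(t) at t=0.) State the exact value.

E[X^5] = D^5[M](0) = -71/16

M_X(t) = e^(t^2/8 - t)
D^5[M](t) = (t^5*e^(t^2/8) - 20*t^4*e^(t^2/8) + 200*t^3*e^(t^2/8) - 1120*t^2*e^(t^2/8) + 3440*t*e^(t^2/8) - 4544*e^(t^2/8))*e^(-t)/1024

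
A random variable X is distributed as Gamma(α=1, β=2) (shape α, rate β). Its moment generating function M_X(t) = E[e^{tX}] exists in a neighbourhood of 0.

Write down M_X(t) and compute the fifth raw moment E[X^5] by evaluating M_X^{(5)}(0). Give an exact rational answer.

E[X^5] = M^(5)(0) = 15/4

M_X(t) = 2/(2 - t)
M^(5)(t) = 240/(t^6 - 12*t^5 + 60*t^4 - 160*t^3 + 240*t^2 - 192*t + 64)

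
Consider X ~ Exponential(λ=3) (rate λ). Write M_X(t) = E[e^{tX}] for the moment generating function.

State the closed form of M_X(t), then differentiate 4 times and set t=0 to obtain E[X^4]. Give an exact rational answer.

E[X^4] = d^4M/dt^4 |_{t=0} = 8/27

M_X(t) = 3/(3 - t)
dM/dt = 3/(t^2 - 6*t + 9)
d^2M/dt^2 = -6/(t^3 - 9*t^2 + 27*t - 27)
d^3M/dt^3 = 18/(t^4 - 12*t^3 + 54*t^2 - 108*t + 81)
d^4M/dt^4 = -72/(t^5 - 15*t^4 + 90*t^3 - 270*t^2 + 405*t - 243)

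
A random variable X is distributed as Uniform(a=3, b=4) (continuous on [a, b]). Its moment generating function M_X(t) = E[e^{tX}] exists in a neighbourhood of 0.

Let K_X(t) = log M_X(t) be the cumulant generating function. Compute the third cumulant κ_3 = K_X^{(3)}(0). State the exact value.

κ_3 = K′′′(0) = 0

M_X(t) = (e^(4*t) - e^(3*t))/t
K_X(t) = log M_X(t) = -log(t) + log(e^(4*t) - e^(3*t))
K′(t) = (4*t*e^(t) - 3*t - e^(t) + 1)/(t*e^(t) - t)
K′′(t) = (-t^2*e^(t) + e^(2*t) - 2*e^(t) + 1)/(t^2*e^(2*t) - 2*t^2*e^(t) + t^2)
K′′′(t) = (t^3*e^(2*t) + t^3*e^(t) - 2*e^(3*t) + 6*e^(2*t) - 6*e^(t) + 2)/(t^3*e^(3*t) - 3*t^3*e^(2*t) + 3*t^3*e^(t) - t^3)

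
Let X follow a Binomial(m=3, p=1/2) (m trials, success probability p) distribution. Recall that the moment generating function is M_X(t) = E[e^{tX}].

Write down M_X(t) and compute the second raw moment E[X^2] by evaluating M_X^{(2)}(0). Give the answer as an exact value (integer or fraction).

E[X^2] = d^2M/dt^2 |_{t=0} = 3

M_X(t) = (e^(t)/2 + 1/2)^3
dM/dt = 3*e^(3*t)/8 + 3*e^(2*t)/4 + 3*e^(t)/8
d^2M/dt^2 = 9*e^(3*t)/8 + 3*e^(2*t)/2 + 3*e^(t)/8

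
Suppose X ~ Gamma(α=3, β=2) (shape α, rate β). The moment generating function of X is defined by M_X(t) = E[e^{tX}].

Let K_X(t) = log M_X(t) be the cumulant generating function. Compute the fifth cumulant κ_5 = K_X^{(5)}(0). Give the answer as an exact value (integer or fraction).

κ_5 = d^5K/dt^5 |_{t=0} = 9/4

M_X(t) = 8/(2 - t)^3
K_X(t) = log M_X(t) = -3*log(2 - t) + 3*log(2)
dK/dt = -3/(t - 2)
d^2K/dt^2 = 3/(t^2 - 4*t + 4)
d^3K/dt^3 = -6/(t^3 - 6*t^2 + 12*t - 8)
d^4K/dt^4 = 18/(t^4 - 8*t^3 + 24*t^2 - 32*t + 16)
d^5K/dt^5 = -72/(t^5 - 10*t^4 + 40*t^3 - 80*t^2 + 80*t - 32)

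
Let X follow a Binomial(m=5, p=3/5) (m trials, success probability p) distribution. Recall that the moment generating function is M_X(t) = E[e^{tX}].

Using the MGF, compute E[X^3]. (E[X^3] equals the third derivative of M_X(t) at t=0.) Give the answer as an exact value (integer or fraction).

M_X(t) = (3*e^(t)/5 + 2/5)^5
dM/dt = 243*e^(5*t)/625 + 648*e^(4*t)/625 + 648*e^(3*t)/625 + 288*e^(2*t)/625 + 48*e^(t)/625
d^2M/dt^2 = 243*e^(5*t)/125 + 2592*e^(4*t)/625 + 1944*e^(3*t)/625 + 576*e^(2*t)/625 + 48*e^(t)/625
d^3M/dt^3 = 243*e^(5*t)/25 + 10368*e^(4*t)/625 + 5832*e^(3*t)/625 + 1152*e^(2*t)/625 + 48*e^(t)/625

E[X^3] = d^3M/dt^3 |_{t=0} = 939/25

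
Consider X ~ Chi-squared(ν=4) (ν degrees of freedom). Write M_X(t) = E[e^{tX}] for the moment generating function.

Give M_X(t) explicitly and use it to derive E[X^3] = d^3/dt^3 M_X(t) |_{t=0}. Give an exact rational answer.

M_X(t) = (1 - 2*t)^(-2)
M′(t) = -4/(8*t^3 - 12*t^2 + 6*t - 1)
M′′(t) = 24/(16*t^4 - 32*t^3 + 24*t^2 - 8*t + 1)
M′′′(t) = -192/(32*t^5 - 80*t^4 + 80*t^3 - 40*t^2 + 10*t - 1)

E[X^3] = M′′′(0) = 192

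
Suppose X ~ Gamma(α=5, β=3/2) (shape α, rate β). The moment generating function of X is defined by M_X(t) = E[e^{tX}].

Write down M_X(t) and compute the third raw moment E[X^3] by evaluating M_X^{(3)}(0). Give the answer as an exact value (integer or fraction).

M_X(t) = 243/(32*(3/2 - t)^5)
dM/dt = 2430/(64*t^6 - 576*t^5 + 2160*t^4 - 4320*t^3 + 4860*t^2 - 2916*t + 729)
d^2M/dt^2 = -29160/(128*t^7 - 1344*t^6 + 6048*t^5 - 15120*t^4 + 22680*t^3 - 20412*t^2 + 10206*t - 2187)
d^3M/dt^3 = 408240/(256*t^8 - 3072*t^7 + 16128*t^6 - 48384*t^5 + 90720*t^4 - 108864*t^3 + 81648*t^2 - 34992*t + 6561)

E[X^3] = d^3M/dt^3 |_{t=0} = 560/9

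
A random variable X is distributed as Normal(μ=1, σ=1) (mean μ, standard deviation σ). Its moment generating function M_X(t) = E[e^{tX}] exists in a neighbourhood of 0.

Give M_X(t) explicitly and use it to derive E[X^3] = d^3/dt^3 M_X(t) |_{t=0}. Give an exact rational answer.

M_X(t) = e^(t^2/2 + t)
D^3[M](t) = t^3*e^(t)*e^(t^2/2) + 3*t^2*e^(t)*e^(t^2/2) + 6*t*e^(t)*e^(t^2/2) + 4*e^(t)*e^(t^2/2)

E[X^3] = D^3[M](0) = 4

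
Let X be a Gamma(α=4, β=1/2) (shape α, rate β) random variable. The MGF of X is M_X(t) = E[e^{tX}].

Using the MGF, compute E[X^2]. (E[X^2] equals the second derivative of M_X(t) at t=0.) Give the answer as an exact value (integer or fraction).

E[X^2] = M′′(0) = 80

M_X(t) = 1/(16*(1/2 - t)^4)
M′(t) = -8/(32*t^5 - 80*t^4 + 80*t^3 - 40*t^2 + 10*t - 1)
M′′(t) = 80/(64*t^6 - 192*t^5 + 240*t^4 - 160*t^3 + 60*t^2 - 12*t + 1)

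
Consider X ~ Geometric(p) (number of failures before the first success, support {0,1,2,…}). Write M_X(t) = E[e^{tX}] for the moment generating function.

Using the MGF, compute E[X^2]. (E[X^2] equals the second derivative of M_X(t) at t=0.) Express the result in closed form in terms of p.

E[X^2] = M^(2)(0) = 1 - 3/p + 2/p^2

M_X(t) = p/(-(1 - p)*e^(t) + 1)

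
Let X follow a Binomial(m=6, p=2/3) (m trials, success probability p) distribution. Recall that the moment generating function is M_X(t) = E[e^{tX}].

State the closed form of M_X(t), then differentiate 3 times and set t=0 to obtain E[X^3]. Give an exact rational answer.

E[X^3] = M′′′(0) = 716/9

M_X(t) = (2*e^(t)/3 + 1/3)^6
M′(t) = 128*e^(6*t)/243 + 320*e^(5*t)/243 + 320*e^(4*t)/243 + 160*e^(3*t)/243 + 40*e^(2*t)/243 + 4*e^(t)/243
M′′(t) = 256*e^(6*t)/81 + 1600*e^(5*t)/243 + 1280*e^(4*t)/243 + 160*e^(3*t)/81 + 80*e^(2*t)/243 + 4*e^(t)/243
M′′′(t) = 512*e^(6*t)/27 + 8000*e^(5*t)/243 + 5120*e^(4*t)/243 + 160*e^(3*t)/27 + 160*e^(2*t)/243 + 4*e^(t)/243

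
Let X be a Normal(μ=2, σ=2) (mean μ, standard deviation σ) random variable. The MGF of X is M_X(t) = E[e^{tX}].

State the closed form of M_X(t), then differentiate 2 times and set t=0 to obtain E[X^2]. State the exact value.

M_X(t) = e^(2*t^2 + 2*t)
M^(2)(t) = 16*t^2*e^(2*t)*e^(2*t^2) + 16*t*e^(2*t)*e^(2*t^2) + 8*e^(2*t)*e^(2*t^2)

E[X^2] = M^(2)(0) = 8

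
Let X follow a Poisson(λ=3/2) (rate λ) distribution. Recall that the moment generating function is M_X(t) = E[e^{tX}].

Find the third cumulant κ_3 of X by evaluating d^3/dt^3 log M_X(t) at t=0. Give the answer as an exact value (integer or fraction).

M_X(t) = e^(3*e^(t)/2 - 3/2)
K_X(t) = log M_X(t) = 3*e^(t)/2 - 3/2
dK/dt = 3*e^(t)/2
d^2K/dt^2 = 3*e^(t)/2
d^3K/dt^3 = 3*e^(t)/2

κ_3 = d^3K/dt^3 |_{t=0} = 3/2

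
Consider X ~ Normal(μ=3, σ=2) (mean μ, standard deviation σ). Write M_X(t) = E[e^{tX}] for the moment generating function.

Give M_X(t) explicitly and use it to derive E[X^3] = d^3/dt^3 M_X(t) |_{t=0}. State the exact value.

E[X^3] = M′′′(0) = 63

M_X(t) = e^(2*t^2 + 3*t)
M′(t) = 4*t*e^(3*t)*e^(2*t^2) + 3*e^(3*t)*e^(2*t^2)
M′′(t) = 16*t^2*e^(3*t)*e^(2*t^2) + 24*t*e^(3*t)*e^(2*t^2) + 13*e^(3*t)*e^(2*t^2)
M′′′(t) = 64*t^3*e^(3*t)*e^(2*t^2) + 144*t^2*e^(3*t)*e^(2*t^2) + 156*t*e^(3*t)*e^(2*t^2) + 63*e^(3*t)*e^(2*t^2)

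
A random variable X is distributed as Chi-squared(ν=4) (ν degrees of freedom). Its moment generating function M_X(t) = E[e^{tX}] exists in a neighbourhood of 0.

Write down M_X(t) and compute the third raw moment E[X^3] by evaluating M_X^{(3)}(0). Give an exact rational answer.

E[X^3] = M^(3)(0) = 192

M_X(t) = (1 - 2*t)^(-2)
M^(3)(t) = -192/(32*t^5 - 80*t^4 + 80*t^3 - 40*t^2 + 10*t - 1)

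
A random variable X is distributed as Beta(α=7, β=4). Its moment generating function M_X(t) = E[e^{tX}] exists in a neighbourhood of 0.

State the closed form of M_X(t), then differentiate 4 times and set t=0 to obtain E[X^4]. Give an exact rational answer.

E[X^4] = D^4[M](0) = 30/143

M_X(t) = ₁F₁(7; 11; t)
D^4[M](t) = 30*₁F₁(11; 15; t)/143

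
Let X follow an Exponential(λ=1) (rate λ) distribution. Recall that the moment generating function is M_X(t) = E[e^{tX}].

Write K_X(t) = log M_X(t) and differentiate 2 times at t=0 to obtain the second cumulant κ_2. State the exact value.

M_X(t) = 1/(1 - t)
K_X(t) = log M_X(t) = -log(1 - t)
K^(2)(t) = 1/(t^2 - 2*t + 1)

κ_2 = K^(2)(0) = 1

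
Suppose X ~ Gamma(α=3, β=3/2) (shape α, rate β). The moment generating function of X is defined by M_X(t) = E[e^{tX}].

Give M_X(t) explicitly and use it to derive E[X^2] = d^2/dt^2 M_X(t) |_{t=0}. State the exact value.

M_X(t) = 27/(8*(3/2 - t)^3)
dM/dt = 162/(16*t^4 - 96*t^3 + 216*t^2 - 216*t + 81)
d^2M/dt^2 = -1296/(32*t^5 - 240*t^4 + 720*t^3 - 1080*t^2 + 810*t - 243)

E[X^2] = d^2M/dt^2 |_{t=0} = 16/3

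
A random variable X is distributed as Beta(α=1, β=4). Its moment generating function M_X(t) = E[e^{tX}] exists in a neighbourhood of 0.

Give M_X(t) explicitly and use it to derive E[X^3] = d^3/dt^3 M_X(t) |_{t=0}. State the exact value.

M_X(t) = ₁F₁(1; 5; t)
dM/dt = ₁F₁(2; 6; t)/5
d^2M/dt^2 = ₁F₁(3; 7; t)/15
d^3M/dt^3 = ₁F₁(4; 8; t)/35

E[X^3] = d^3M/dt^3 |_{t=0} = 1/35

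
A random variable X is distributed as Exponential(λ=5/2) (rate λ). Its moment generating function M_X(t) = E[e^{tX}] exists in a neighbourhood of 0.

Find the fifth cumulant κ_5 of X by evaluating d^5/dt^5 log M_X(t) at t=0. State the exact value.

M_X(t) = 5/(2*(5/2 - t))
K_X(t) = log M_X(t) = -log(5/2 - t) - log(2) + log(5)
dK/dt = -2/(2*t - 5)
d^2K/dt^2 = 4/(4*t^2 - 20*t + 25)
d^3K/dt^3 = -16/(8*t^3 - 60*t^2 + 150*t - 125)
d^4K/dt^4 = 96/(16*t^4 - 160*t^3 + 600*t^2 - 1000*t + 625)
d^5K/dt^5 = -768/(32*t^5 - 400*t^4 + 2000*t^3 - 5000*t^2 + 6250*t - 3125)

κ_5 = d^5K/dt^5 |_{t=0} = 768/3125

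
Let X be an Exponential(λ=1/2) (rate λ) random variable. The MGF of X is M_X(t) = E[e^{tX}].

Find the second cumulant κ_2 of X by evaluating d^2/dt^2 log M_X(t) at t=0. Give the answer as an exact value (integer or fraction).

M_X(t) = 1/(2*(1/2 - t))
K_X(t) = log M_X(t) = -log(1/2 - t) - log(2)
D^2[K](t) = 4/(4*t^2 - 4*t + 1)

κ_2 = D^2[K](0) = 4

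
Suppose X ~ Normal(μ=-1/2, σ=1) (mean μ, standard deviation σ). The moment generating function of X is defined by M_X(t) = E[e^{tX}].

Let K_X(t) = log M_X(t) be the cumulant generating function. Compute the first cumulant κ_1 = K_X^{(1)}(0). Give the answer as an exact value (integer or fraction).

κ_1 = K^(1)(0) = -1/2

M_X(t) = e^(t^2/2 - t/2)
K_X(t) = log M_X(t) = t^2/2 - t/2
K^(1)(t) = t - 1/2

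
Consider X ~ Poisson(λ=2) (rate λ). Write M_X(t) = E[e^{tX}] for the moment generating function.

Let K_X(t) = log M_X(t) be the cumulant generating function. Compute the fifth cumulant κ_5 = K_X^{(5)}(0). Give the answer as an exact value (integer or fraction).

κ_5 = K^(5)(0) = 2

M_X(t) = e^(2*e^(t) - 2)
K_X(t) = log M_X(t) = 2*e^(t) - 2
K^(5)(t) = 2*e^(t)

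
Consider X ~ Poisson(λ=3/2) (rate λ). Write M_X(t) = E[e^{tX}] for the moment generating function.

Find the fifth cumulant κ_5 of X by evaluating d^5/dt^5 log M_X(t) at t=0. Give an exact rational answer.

κ_5 = D^5[K](0) = 3/2

M_X(t) = e^(3*e^(t)/2 - 3/2)
K_X(t) = log M_X(t) = 3*e^(t)/2 - 3/2
D^5[K](t) = 3*e^(t)/2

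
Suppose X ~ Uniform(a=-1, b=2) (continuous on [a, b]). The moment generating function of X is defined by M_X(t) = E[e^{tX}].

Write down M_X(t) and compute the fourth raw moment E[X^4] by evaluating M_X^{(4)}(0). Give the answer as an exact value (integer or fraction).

E[X^4] = D^4[M](0) = 11/5

M_X(t) = (e^(2*t) - e^(-t))/(3*t)
D^4[M](t) = (16*t^4*e^(3*t) - t^4 - 32*t^3*e^(3*t) - 4*t^3 + 48*t^2*e^(3*t) - 12*t^2 - 48*t*e^(3*t) - 24*t + 24*e^(3*t) - 24)*e^(-t)/(3*t^5)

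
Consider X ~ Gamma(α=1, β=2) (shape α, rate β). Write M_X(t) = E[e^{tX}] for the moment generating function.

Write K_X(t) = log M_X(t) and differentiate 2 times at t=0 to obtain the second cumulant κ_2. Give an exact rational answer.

M_X(t) = 2/(2 - t)
K_X(t) = log M_X(t) = -log(2 - t) + log(2)
K′(t) = -1/(t - 2)
K′′(t) = 1/(t^2 - 4*t + 4)

κ_2 = K′′(0) = 1/4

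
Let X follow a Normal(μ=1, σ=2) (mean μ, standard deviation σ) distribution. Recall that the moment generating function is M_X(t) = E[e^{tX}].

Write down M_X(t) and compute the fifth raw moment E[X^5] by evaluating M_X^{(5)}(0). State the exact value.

M_X(t) = e^(2*t^2 + t)
D^5[M](t) = 1024*t^5*e^(t)*e^(2*t^2) + 1280*t^4*e^(t)*e^(2*t^2) + 3200*t^3*e^(t)*e^(2*t^2) + 2080*t^2*e^(t)*e^(2*t^2) + 1460*t*e^(t)*e^(2*t^2) + 281*e^(t)*e^(2*t^2)

E[X^5] = D^5[M](0) = 281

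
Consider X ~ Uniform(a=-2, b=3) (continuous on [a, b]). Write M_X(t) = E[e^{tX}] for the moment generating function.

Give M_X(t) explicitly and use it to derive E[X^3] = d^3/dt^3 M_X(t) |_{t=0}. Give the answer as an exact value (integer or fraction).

M_X(t) = (e^(3*t) - e^(-2*t))/(5*t)
M′(t) = (3*t*e^(5*t) + 2*t - e^(5*t) + 1)*e^(-2*t)/(5*t^2)
M′′(t) = (9*t^2*e^(5*t) - 4*t^2 - 6*t*e^(5*t) - 4*t + 2*e^(5*t) - 2)*e^(-2*t)/(5*t^3)
M′′′(t) = (27*t^3*e^(5*t) + 8*t^3 - 27*t^2*e^(5*t) + 12*t^2 + 18*t*e^(5*t) + 12*t - 6*e^(5*t) + 6)*e^(-2*t)/(5*t^4)

E[X^3] = M′′′(0) = 13/4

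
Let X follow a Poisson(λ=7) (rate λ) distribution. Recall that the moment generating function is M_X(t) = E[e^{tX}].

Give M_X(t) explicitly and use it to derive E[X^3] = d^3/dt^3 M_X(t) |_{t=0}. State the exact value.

M_X(t) = e^(7*e^(t) - 7)
dM/dt = 7*e^(-7)*e^(t)*e^(7*e^(t))
d^2M/dt^2 = (49*e^(2*t)*e^(7*e^(t)) + 7*e^(t)*e^(7*e^(t)))*e^(-7)
d^3M/dt^3 = (343*e^(3*t)*e^(7*e^(t)) + 147*e^(2*t)*e^(7*e^(t)) + 7*e^(t)*e^(7*e^(t)))*e^(-7)

E[X^3] = d^3M/dt^3 |_{t=0} = 497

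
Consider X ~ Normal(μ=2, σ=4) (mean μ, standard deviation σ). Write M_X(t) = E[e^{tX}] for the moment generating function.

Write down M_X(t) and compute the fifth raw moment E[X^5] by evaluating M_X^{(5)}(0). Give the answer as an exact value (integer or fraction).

M_X(t) = e^(8*t^2 + 2*t)
dM/dt = 16*t*e^(2*t)*e^(8*t^2) + 2*e^(2*t)*e^(8*t^2)
d^2M/dt^2 = 256*t^2*e^(2*t)*e^(8*t^2) + 64*t*e^(2*t)*e^(8*t^2) + 20*e^(2*t)*e^(8*t^2)
d^3M/dt^3 = 4096*t^3*e^(2*t)*e^(8*t^2) + 1536*t^2*e^(2*t)*e^(8*t^2) + 960*t*e^(2*t)*e^(8*t^2) + 104*e^(2*t)*e^(8*t^2)
d^4M/dt^4 = 65536*t^4*e^(2*t)*e^(8*t^2) + 32768*t^3*e^(2*t)*e^(8*t^2) + 30720*t^2*e^(2*t)*e^(8*t^2) + 6656*t*e^(2*t)*e^(8*t^2) + 1168*e^(2*t)*e^(8*t^2)

E[X^5] = d^5M/dt^5 |_{t=0} = 8992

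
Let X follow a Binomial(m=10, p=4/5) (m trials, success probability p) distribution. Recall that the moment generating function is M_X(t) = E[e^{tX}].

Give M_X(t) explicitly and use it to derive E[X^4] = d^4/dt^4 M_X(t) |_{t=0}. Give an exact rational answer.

M_X(t) = (4*e^(t)/5 + 1/5)^10

E[X^4] = M^(4)(0) = 585928/125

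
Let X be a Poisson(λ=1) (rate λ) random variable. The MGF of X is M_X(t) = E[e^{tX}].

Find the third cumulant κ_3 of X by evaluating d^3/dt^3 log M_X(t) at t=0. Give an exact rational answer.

κ_3 = K′′′(0) = 1

M_X(t) = e^(e^(t) - 1)
K_X(t) = log M_X(t) = e^(t) - 1
K′(t) = e^(t)
K′′(t) = e^(t)
K′′′(t) = e^(t)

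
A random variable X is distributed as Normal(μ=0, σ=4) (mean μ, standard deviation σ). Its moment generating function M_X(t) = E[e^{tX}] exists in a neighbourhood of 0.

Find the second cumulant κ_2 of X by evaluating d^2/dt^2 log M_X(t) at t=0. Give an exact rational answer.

M_X(t) = e^(8*t^2)
K_X(t) = log M_X(t) = 8*t^2
K^(2)(t) = 16

κ_2 = K^(2)(0) = 16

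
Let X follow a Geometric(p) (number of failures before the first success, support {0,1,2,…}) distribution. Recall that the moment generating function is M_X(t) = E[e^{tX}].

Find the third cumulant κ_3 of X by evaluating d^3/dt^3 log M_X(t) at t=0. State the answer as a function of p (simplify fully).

M_X(t) = p/(-(1 - p)*e^(t) + 1)
K_X(t) = log M_X(t) = log(p) - log(-(1 - p)*e^(t) + 1)

κ_3 = D^3[K](0) = (p^2 - 3*p + 2)/p^3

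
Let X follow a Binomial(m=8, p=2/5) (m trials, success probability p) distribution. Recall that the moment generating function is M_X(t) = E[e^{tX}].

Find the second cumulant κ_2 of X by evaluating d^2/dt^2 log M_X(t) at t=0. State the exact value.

M_X(t) = (2*e^(t)/5 + 3/5)^8
K_X(t) = log M_X(t) = 8*log(2*e^(t)/5 + 3/5)
D^2[K](t) = 48*e^(t)/(4*e^(2*t) + 12*e^(t) + 9)

κ_2 = D^2[K](0) = 48/25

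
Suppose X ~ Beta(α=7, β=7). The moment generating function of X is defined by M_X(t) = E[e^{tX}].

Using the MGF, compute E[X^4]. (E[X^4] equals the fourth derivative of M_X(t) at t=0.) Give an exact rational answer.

E[X^4] = d^4M/dt^4 |_{t=0} = 3/34

M_X(t) = ₁F₁(7; 14; t)
dM/dt = ₁F₁(8; 15; t)/2
d^2M/dt^2 = 4*₁F₁(9; 16; t)/15
d^3M/dt^3 = 3*₁F₁(10; 17; t)/20
d^4M/dt^4 = 3*₁F₁(11; 18; t)/34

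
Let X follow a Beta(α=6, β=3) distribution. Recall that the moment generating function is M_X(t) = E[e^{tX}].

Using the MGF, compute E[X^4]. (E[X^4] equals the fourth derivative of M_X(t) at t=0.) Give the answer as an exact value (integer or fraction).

E[X^4] = M′′′′(0) = 14/55

M_X(t) = ₁F₁(6; 9; t)
M′(t) = 2*₁F₁(7; 10; t)/3
M′′(t) = 7*₁F₁(8; 11; t)/15
M′′′(t) = 56*₁F₁(9; 12; t)/165
M′′′′(t) = 14*₁F₁(10; 13; t)/55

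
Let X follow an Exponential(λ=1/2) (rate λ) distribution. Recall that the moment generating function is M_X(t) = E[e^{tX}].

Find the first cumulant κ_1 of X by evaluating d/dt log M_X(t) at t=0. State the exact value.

κ_1 = D[K](0) = 2

M_X(t) = 1/(2*(1/2 - t))
K_X(t) = log M_X(t) = -log(1/2 - t) - log(2)
D[K](t) = -2/(2*t - 1)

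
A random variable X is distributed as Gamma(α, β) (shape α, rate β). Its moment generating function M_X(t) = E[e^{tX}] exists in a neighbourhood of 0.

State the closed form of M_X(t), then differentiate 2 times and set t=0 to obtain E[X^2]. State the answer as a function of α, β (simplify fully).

E[X^2] = M^(2)(0) = α*(α + 1)/β^2

M_X(t) = (β/(β - t))^α
M^(2)(t) = (α^2*β^α*(1/(β - t))^α + α*β^α*(1/(β - t))^α)/(β^2 - 2*β*t + t^2)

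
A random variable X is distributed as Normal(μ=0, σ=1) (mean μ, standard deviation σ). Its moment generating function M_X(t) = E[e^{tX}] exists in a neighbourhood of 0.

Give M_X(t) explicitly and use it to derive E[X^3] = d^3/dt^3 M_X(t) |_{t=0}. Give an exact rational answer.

M_X(t) = e^(t^2/2)
M′(t) = t*e^(t^2/2)
M′′(t) = t^2*e^(t^2/2) + e^(t^2/2)
M′′′(t) = t^3*e^(t^2/2) + 3*t*e^(t^2/2)

E[X^3] = M′′′(0) = 0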